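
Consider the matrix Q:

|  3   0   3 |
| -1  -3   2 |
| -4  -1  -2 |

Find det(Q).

Expand along row 1:
  + 3 · |-3 2; -1 -2| = 3·(6 − (-2)) = 24
  + 3 · |-1 -3; -4 -1| = 3·(1 − 12) = -33
Sum: (24) + (-33) = -9

-9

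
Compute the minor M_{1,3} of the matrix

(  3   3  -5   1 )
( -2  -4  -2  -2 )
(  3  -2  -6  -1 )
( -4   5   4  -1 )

Delete row 1 and column 3; the remaining 3×3 submatrix is [-2 -4 -2; 3 -2 -1; -4 5 -1].
Its determinant is -56.

-56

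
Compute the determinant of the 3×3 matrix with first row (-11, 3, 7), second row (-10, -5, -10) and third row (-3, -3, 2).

695

Expand along column 1:
  + (-11) · |-5 -10; -3 2| = (-11)·(-10 − 30) = 440
  − (-10) · |3 7; -3 2| = −(-10)·(6 − (-21)) = 270
  + (-3) · |3 7; -5 -10| = (-3)·(-30 − (-35)) = -15
Sum: (440) + (270) + (-15) = 695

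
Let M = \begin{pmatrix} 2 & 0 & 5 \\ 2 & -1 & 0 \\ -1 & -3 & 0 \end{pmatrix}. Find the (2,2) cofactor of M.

Delete row 2 and column 2; the remaining 2×2 submatrix is [2 5; -1 0].
Its determinant is 2·0 − 5·(-1) = 5.
The cofactor carries sign (−1)^(2+2) = +1, so C_{2,2} = +(5) = 5.

The cofactor is 5.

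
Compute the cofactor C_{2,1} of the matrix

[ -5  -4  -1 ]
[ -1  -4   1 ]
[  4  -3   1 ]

Delete row 2 and column 1; the remaining 2×2 submatrix is [-4 -1; -3 1].
Its determinant is (-4)·1 − (-1)·(-3) = -7.
The cofactor carries sign (−1)^(2+1) = −1, so C_{2,1} = −(-7) = 7.

The cofactor is 7.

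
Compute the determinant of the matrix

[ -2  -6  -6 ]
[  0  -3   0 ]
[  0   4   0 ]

0

Expand along column 1:
  + (-2) · |-3 0; 4 0| = (-2)·(0 − 0) = 0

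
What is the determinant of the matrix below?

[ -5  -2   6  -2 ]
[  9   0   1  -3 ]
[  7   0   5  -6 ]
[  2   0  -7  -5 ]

Expand along column 2 (it has 3 zeros):
  − (-2) · M_12   where M_12 = det([9 1 -3; 7 5 -6; 2 -7 -5]) = -403
det = (-1)·(-2)·(-403) = -806

-806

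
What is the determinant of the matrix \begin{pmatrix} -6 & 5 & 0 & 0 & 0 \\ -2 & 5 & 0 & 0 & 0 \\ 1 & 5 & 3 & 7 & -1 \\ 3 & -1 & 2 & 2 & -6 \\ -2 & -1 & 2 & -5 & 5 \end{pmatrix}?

The matrix is block lower-triangular with a 2×2 block and a 3×3 block on the diagonal, so its determinant equals the product of the determinants of the diagonal blocks.
det of the 2×2 block = -20
det of the 3×3 block = -200
det = (-20)·(-200) = 4000

4000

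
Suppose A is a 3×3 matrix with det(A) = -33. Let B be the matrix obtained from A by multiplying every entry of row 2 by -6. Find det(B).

Scaling one row by -6 multiplies the determinant by -6.
det(B) = (-6)·(-33) = 198

198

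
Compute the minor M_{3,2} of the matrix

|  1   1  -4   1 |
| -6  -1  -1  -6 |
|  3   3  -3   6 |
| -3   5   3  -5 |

Delete row 3 and column 2; the remaining 3×3 submatrix is [1 -4 1; -6 -1 -6; -3 3 -5].
Its determinant is 50.

The minor is 50.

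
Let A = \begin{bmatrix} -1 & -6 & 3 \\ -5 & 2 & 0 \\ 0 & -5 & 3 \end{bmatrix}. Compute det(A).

Expand along column 1:
  + (-1) · |2 0; -5 3| = (-1)·(6 − 0) = -6
  − (-5) · |-6 3; -5 3| = −(-5)·(-18 − (-15)) = -15
Sum: (-6) + (-15) = -21

-21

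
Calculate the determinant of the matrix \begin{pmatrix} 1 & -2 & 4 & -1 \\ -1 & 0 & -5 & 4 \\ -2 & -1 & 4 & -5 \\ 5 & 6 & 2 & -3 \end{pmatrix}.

Expand along row 2 (it has 1 zero):
  − (-1) · M_21   where M_21 = det([-2 4 -1; -1 4 -5; 6 2 -3]) = -102
  − (-5) · M_23   where M_23 = det([1 -2 -1; -2 -1 -5; 5 6 -3]) = 102
  + (4) · M_24   where M_24 = det([1 -2 4; -2 -1 4; 5 6 2]) = -102
det = (-1)·(-1)·(-102) + (-1)·(-5)·(102) + (+1)·(4)·(-102) = 0

0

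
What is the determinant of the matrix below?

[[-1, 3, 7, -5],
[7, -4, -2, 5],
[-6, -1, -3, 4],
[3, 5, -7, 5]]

The determinant is -2080.

Expand along row 1:
  + (-1) · M_11   where M_11 = det([-4 -2 5; -1 -3 4; 5 -7 5]) = 8
  − (3) · M_12   where M_12 = det([7 -2 5; -6 -3 4; 3 -7 5]) = 262
  + (7) · M_13   where M_13 = det([7 -4 5; -6 -1 4; 3 5 5]) = -478
  − (-5) · M_14   where M_14 = det([7 -4 -2; -6 -1 -3; 3 5 -7]) = 412
det = (+1)·(-1)·(8) + (-1)·(3)·(262) + (+1)·(7)·(-478) + (-1)·(-5)·(412) = -2080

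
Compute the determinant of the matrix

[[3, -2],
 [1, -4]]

The determinant is -10.

det = 3·(-4) − (-2)·1 = -12 − (-2) = -10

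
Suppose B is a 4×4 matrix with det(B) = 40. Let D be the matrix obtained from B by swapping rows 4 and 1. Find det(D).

The determinant is -40.

Swapping two rows multiplies the determinant by −1.
det(D) = (-1)·(40) = -40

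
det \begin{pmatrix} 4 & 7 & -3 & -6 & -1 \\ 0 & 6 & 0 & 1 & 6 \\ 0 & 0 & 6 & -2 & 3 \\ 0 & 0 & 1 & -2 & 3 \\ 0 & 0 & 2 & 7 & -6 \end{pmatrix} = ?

The matrix is block upper-triangular with a 2×2 block and a 3×3 block on the diagonal, so its determinant equals the product of the determinants of the diagonal blocks.
det of the 2×2 block = 24
det of the 3×3 block = -45
det = (24)·(-45) = -1080

The determinant is -1080.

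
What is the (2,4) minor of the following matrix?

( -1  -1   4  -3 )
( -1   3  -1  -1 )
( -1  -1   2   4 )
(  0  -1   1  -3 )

2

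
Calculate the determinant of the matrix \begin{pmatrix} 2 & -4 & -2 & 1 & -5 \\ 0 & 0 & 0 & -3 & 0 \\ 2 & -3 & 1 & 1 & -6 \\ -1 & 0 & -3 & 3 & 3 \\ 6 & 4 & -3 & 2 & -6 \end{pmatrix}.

Expand along row 2 (it has 4 zeros):
  + (-3) · M_24   where M_24 = det([2 -4 -2 -5; 2 -3 1 -6; -1 0 -3 3; 6 4 -3 -6]) = -35
det = (+1)·(-3)·(-35) = 105

The determinant is 105.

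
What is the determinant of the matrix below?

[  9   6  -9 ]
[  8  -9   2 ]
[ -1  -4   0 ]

Expand along column 3:
  + (-9) · |8 -9; -1 -4| = (-9)·(-32 − 9) = 369
  − 2 · |9 6; -1 -4| = −2·(-36 − (-6)) = 60
Sum: (369) + (60) = 429

The determinant is 429.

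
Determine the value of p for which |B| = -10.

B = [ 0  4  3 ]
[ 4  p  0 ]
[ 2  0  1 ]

p = -1

Expanding along the row containing p, det(B) is linear in p: det(B) = (-6)·p + (-16).
Set (-6)·p + (-16) = -10  ⇒  (-6)·p = 6  ⇒  p = -1.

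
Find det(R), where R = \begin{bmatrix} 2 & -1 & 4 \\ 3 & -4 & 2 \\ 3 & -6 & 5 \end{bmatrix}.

Expand along column 1:
  + 2 · |-4 2; -6 5| = 2·(-20 − (-12)) = -16
  − 3 · |-1 4; -6 5| = −3·(-5 − (-24)) = -57
  + 3 · |-1 4; -4 2| = 3·(-2 − (-16)) = 42
Sum: (-16) + (-57) + (42) = -31

|R| = -31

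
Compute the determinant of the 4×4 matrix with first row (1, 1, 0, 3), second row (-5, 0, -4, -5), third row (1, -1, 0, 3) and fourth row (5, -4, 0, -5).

Expand along column 3 (it has 3 zeros):
  − (-4) · M_23   where M_23 = det([1 1 3; 1 -1 3; 5 -4 -5]) = 40
det = (-1)·(-4)·(40) = 160

160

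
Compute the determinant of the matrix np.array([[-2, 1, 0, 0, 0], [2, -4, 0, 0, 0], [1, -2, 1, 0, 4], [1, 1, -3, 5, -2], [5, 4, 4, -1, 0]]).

-420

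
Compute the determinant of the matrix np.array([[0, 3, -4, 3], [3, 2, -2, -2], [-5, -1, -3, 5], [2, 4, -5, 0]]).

Expand along row 1 (it has 1 zero):
  − (3) · M_12   where M_12 = det([3 -2 -2; -5 -3 5; 2 -5 0]) = -7
  + (-4) · M_13   where M_13 = det([3 2 -2; -5 -1 5; 2 4 0]) = -4
  − (3) · M_14   where M_14 = det([3 2 -2; -5 -1 -3; 2 4 -5]) = 25
det = (-1)·(3)·(-7) + (+1)·(-4)·(-4) + (-1)·(3)·(25) = -38

-38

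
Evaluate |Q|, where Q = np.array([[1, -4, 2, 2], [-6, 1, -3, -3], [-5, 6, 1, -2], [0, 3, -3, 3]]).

Expand along row 4 (it has 1 zero):
  + (3) · M_42   where M_42 = det([1 2 2; -6 -3 -3; -5 1 -2]) = -27
  − (-3) · M_43   where M_43 = det([1 -4 2; -6 1 -3; -5 6 -2]) = -58
  + (3) · M_44   where M_44 = det([1 -4 2; -6 1 -3; -5 6 1]) = -127
det = (+1)·(3)·(-27) + (-1)·(-3)·(-58) + (+1)·(3)·(-127) = -636

-636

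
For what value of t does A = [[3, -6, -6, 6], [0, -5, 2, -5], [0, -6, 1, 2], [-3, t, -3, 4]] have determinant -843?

t = 7

Expanding along the column containing t, det(A) is linear in t: det(A) = (27)·t + (-1032).
Set (27)·t + (-1032) = -843  ⇒  (27)·t = 189  ⇒  t = 7.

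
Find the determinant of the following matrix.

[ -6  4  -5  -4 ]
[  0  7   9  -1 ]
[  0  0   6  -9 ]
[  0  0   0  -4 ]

1008

The matrix is upper triangular, so the determinant is the product of the diagonal entries:
det = (-6) · (7) · (6) · (-4) = 1008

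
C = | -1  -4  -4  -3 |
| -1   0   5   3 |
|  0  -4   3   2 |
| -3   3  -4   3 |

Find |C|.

Expand along row 2 (it has 1 zero):
  − (-1) · M_21   where M_21 = det([-4 -4 -3; -4 3 2; 3 -4 3]) = -161
  − (5) · M_23   where M_23 = det([-1 -4 -3; 0 -4 2; -3 3 3]) = 78
  + (3) · M_24   where M_24 = det([-1 -4 -4; 0 -4 3; -3 3 -4]) = 77
det = (-1)·(-1)·(-161) + (-1)·(5)·(78) + (+1)·(3)·(77) = -320

|C| = -320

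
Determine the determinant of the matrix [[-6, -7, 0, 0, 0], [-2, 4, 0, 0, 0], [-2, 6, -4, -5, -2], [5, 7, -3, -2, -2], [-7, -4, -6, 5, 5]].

The matrix is block lower-triangular with a 2×2 block and a 3×3 block on the diagonal, so its determinant equals the product of the determinants of the diagonal blocks.
det of the 2×2 block = -38
det of the 3×3 block = -81
det = (-38)·(-81) = 3078

3078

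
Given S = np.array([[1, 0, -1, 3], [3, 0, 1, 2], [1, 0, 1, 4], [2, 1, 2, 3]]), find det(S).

18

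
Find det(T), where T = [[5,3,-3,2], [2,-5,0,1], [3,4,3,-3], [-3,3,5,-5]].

Expand along row 2 (it has 1 zero):
  − (2) · M_21   where M_21 = det([3 -3 2; 4 3 -3; 3 5 -5]) = -11
  + (-5) · M_22   where M_22 = det([5 -3 2; 3 3 -3; -3 5 -5]) = -24
  + (1) · M_24   where M_24 = det([5 3 -3; 3 4 3; -3 3 5]) = -80
det = (-1)·(2)·(-11) + (+1)·(-5)·(-24) + (+1)·(1)·(-80) = 62

The determinant is 62.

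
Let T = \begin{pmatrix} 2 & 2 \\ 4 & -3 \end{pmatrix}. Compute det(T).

The determinant is -14.

det(T) = 2·(-3) − 2·4 = -6 − 8 = -14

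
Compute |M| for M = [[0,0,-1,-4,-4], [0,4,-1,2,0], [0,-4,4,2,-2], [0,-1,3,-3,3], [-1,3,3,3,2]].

det(M) = 500

Expand along column 1 (it has 4 zeros):
  + (-1) · M_51   where M_51 = det([0 -1 -4 -4; 4 -1 2 0; -4 4 2 -2; -1 3 -3 3]) = -500
det = (+1)·(-1)·(-500) = 500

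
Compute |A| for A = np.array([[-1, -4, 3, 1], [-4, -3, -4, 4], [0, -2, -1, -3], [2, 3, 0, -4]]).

Expand along row 3 (it has 1 zero):
  − (-2) · M_32   where M_32 = det([-1 3 1; -4 -4 4; 2 0 -4]) = -32
  + (-1) · M_33   where M_33 = det([-1 -4 1; -4 -3 4; 2 3 -4]) = 26
  − (-3) · M_34   where M_34 = det([-1 -4 3; -4 -3 -4; 2 3 0]) = 2
det = (-1)·(-2)·(-32) + (+1)·(-1)·(26) + (-1)·(-3)·(2) = -84

The determinant is -84.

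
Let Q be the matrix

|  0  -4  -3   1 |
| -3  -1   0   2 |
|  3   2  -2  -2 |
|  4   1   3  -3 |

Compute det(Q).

det(Q) = -4

Expand along row 1 (it has 1 zero):
  − (-4) · M_12   where M_12 = det([-3 0 2; 3 -2 -2; 4 3 -3]) = -2
  + (-3) · M_13   where M_13 = det([-3 -1 2; 3 2 -2; 4 1 -3]) = 1
  − (1) · M_14   where M_14 = det([-3 -1 0; 3 2 -2; 4 1 3]) = -7
det = (-1)·(-4)·(-2) + (+1)·(-3)·(1) + (-1)·(1)·(-7) = -4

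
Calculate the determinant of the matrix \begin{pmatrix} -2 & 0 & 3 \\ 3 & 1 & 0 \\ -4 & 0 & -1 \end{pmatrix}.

Expand along column 2:
  + 1 · |-2 3; -4 -1| = 1·(2 − (-12)) = 14

14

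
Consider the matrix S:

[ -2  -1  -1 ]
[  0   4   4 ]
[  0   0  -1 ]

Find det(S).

S is upper triangular, so det(S) is the product of the diagonal entries:
det = (-2) · (4) · (-1) = 8

|S| = 8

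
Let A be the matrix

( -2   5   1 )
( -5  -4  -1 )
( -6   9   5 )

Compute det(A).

Expand along row 1:
  + (-2) · |-4 -1; 9 5| = (-2)·(-20 − (-9)) = 22
  − 5 · |-5 -1; -6 5| = −5·(-25 − 6) = 155
  + 1 · |-5 -4; -6 9| = 1·(-45 − 24) = -69
Sum: (22) + (155) + (-69) = 108

108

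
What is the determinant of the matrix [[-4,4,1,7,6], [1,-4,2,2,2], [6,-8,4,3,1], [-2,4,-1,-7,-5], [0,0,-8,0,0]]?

The determinant is 96.

Expand along row 5 (it has 4 zeros):
  + (-8) · M_53   where M_53 = det([-4 4 7 6; 1 -4 2 2; 6 -8 3 1; -2 4 -7 -5]) = -12
det = (+1)·(-8)·(-12) = 96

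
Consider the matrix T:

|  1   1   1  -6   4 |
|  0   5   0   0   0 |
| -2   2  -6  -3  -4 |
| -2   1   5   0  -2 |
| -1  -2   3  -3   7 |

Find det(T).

The determinant is 5235.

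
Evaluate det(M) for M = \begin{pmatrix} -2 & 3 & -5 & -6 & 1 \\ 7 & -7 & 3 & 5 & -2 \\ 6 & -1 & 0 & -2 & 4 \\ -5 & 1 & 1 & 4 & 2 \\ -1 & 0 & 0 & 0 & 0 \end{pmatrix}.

Expand along row 5 (it has 4 zeros):
  + (-1) · M_51   where M_51 = det([3 -5 -6 1; -7 3 5 -2; -1 0 -2 4; 1 1 4 2]) = 463
det = (+1)·(-1)·(463) = -463

det(M) = -463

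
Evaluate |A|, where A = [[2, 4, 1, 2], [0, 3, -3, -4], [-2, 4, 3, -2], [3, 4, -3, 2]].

The determinant is 152.

Expand along row 2 (it has 1 zero):
  + (3) · M_22   where M_22 = det([2 1 2; -2 3 -2; 3 -3 2]) = -8
  − (-3) · M_23   where M_23 = det([2 4 2; -2 4 -2; 3 4 2]) = -16
  + (-4) · M_24   where M_24 = det([2 4 1; -2 4 3; 3 4 -3]) = -56
det = (+1)·(3)·(-8) + (-1)·(-3)·(-16) + (+1)·(-4)·(-56) = 152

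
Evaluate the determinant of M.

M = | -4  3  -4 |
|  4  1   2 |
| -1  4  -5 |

Expand along column 1:
  + (-4) · |1 2; 4 -5| = (-4)·(-5 − 8) = 52
  − 4 · |3 -4; 4 -5| = −4·(-15 − (-16)) = -4
  + (-1) · |3 -4; 1 2| = (-1)·(6 − (-4)) = -10
Sum: (52) + (-4) + (-10) = 38

38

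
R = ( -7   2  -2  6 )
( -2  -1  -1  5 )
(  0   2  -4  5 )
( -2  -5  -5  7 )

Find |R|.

det(R) = 612

Expand along row 3 (it has 1 zero):
  − (2) · M_32   where M_32 = det([-7 -2 6; -2 -1 5; -2 -5 7]) = -86
  + (-4) · M_33   where M_33 = det([-7 2 6; -2 -1 5; -2 -5 7]) = -70
  − (5) · M_34   where M_34 = det([-7 2 -2; -2 -1 -1; -2 -5 -5]) = -32
det = (-1)·(2)·(-86) + (+1)·(-4)·(-70) + (-1)·(5)·(-32) = 612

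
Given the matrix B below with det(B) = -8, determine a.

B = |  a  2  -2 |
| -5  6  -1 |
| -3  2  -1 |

Expanding along the column containing a, det(B) is linear in a: det(B) = (-4)·a + (-20).
Set (-4)·a + (-20) = -8  ⇒  (-4)·a = 12  ⇒  a = -3.

a = -3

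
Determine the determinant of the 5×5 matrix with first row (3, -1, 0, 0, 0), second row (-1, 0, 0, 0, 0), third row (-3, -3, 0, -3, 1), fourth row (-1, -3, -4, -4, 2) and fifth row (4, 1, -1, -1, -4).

The determinant is -54.

The matrix is block lower-triangular with a 2×2 block and a 3×3 block on the diagonal, so its determinant equals the product of the determinants of the diagonal blocks.
det of the 2×2 block = -1
det of the 3×3 block = 54
det = (-1)·(54) = -54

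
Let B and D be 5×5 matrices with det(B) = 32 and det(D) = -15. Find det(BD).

det(BD) = -480

det(BD) = det(B)·det(D) = (32)·(-15) = -480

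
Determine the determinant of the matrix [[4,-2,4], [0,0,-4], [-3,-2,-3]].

Expand along row 2:
  − (-4) · |4 -2; -3 -2| = −(-4)·(-8 − 6) = -56

-56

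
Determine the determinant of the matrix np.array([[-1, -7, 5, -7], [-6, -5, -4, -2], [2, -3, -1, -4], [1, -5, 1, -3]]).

Expand along row 1:
  + (-1) · M_11   where M_11 = det([-5 -4 -2; -3 -1 -4; -5 1 -3]) = -63
  − (-7) · M_12   where M_12 = det([-6 -4 -2; 2 -1 -4; 1 1 -3]) = -56
  + (5) · M_13   where M_13 = det([-6 -5 -2; 2 -3 -4; 1 -5 -3]) = 70
  − (-7) · M_14   where M_14 = det([-6 -5 -4; 2 -3 -1; 1 -5 1]) = 91
det = (+1)·(-1)·(-63) + (-1)·(-7)·(-56) + (+1)·(5)·(70) + (-1)·(-7)·(91) = 658

658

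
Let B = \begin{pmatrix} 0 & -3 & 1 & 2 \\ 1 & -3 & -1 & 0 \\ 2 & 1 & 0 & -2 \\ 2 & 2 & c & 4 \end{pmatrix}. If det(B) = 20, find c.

Expanding along the row containing c, det(B) is linear in c: det(B) = (-8)·c + (84).
Set (-8)·c + (84) = 20  ⇒  (-8)·c = -64  ⇒  c = 8.

8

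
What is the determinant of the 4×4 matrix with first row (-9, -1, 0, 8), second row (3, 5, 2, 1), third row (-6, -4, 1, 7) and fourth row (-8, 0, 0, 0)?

728

Expand along row 4 (it has 3 zeros):
  − (-8) · M_41   where M_41 = det([-1 0 8; 5 2 1; -4 1 7]) = 91
det = (-1)·(-8)·(91) = 728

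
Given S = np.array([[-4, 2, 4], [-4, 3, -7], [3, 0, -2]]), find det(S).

det(S) = -70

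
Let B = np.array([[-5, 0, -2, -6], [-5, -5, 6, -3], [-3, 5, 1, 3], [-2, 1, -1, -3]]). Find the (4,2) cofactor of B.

-231

Delete row 4 and column 2; the remaining 3×3 submatrix is [-5 -2 -6; -5 6 -3; -3 1 3].
Its determinant is -231.
The cofactor carries sign (−1)^(4+2) = +1, so C_{4,2} = +(-231) = -231.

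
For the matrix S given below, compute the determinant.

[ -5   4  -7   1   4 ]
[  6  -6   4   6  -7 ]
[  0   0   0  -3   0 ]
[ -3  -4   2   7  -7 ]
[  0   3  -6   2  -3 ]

Expand along row 3 (it has 4 zeros):
  − (-3) · M_34   where M_34 = det([-5 4 -7 4; 6 -6 4 -7; -3 -4 2 -7; 0 3 -6 -3]) = -1275
det = (-1)·(-3)·(-1275) = -3825

The determinant is -3825.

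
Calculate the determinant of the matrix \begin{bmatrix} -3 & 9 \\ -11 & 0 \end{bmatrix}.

The determinant is 99.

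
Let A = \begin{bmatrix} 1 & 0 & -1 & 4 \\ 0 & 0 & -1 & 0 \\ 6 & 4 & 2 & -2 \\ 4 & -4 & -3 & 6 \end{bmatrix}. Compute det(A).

det(A) = -144

Expand along row 2 (it has 3 zeros):
  − (-1) · M_23   where M_23 = det([1 0 4; 6 4 -2; 4 -4 6]) = -144
det = (-1)·(-1)·(-144) = -144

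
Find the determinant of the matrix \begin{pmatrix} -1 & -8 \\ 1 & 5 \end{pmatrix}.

The determinant is 3.

det = (-1)·5 − (-8)·1 = -5 − (-8) = 3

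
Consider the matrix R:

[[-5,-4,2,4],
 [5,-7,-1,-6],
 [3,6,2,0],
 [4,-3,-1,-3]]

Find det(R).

254

Expand along row 3 (it has 1 zero):
  + (3) · M_31   where M_31 = det([-4 2 4; -7 -1 -6; -3 -1 -3]) = 22
  − (6) · M_32   where M_32 = det([-5 2 4; 5 -1 -6; 4 -1 -3]) = -7
  + (2) · M_33   where M_33 = det([-5 -4 4; 5 -7 -6; 4 -3 -3]) = 73
det = (+1)·(3)·(22) + (-1)·(6)·(-7) + (+1)·(2)·(73) = 254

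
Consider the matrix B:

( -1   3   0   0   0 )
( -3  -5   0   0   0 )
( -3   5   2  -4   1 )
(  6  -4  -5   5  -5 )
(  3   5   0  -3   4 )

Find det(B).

B is block lower-triangular with a 2×2 block and a 3×3 block on the diagonal, so its determinant equals the product of the determinants of the diagonal blocks.
det of the 2×2 block = 14
det of the 3×3 block = -55
det = (14)·(-55) = -770

The determinant is -770.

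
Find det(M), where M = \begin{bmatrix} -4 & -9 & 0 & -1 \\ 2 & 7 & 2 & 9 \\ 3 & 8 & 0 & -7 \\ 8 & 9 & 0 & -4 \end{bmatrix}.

det(M) = -618

Expand along column 3 (it has 3 zeros):
  − (2) · M_23   where M_23 = det([-4 -9 -1; 3 8 -7; 8 9 -4]) = 309
det = (-1)·(2)·(309) = -618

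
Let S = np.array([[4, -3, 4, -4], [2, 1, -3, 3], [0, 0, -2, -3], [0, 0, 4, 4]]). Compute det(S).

40

S is block upper-triangular with a 2×2 block and a 2×2 block on the diagonal, so its determinant equals the product of the determinants of the diagonal blocks.
det of the 2×2 block = 10
det of the 2×2 block = 4
det = (10)·(4) = 40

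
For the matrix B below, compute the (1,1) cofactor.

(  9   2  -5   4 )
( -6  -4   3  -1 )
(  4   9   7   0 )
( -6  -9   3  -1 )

Delete row 1 and column 1; the remaining 3×3 submatrix is [-4 3 -1; 9 7 0; -9 3 -1].
Its determinant is -35.
The cofactor carries sign (−1)^(1+1) = +1, so C_{1,1} = +(-35) = -35.

The cofactor is -35.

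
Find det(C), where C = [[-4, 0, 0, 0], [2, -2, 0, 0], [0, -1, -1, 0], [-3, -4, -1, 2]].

The determinant is -16.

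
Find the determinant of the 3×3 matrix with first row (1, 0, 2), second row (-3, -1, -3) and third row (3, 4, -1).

Expand along row 1:
  + 1 · |-1 -3; 4 -1| = 1·(1 − (-12)) = 13
  + 2 · |-3 -1; 3 4| = 2·(-12 − (-3)) = -18
Sum: (13) + (-18) = -5

The determinant is -5.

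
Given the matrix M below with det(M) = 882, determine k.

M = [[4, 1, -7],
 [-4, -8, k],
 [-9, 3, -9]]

Expanding along the row containing k, det(M) is linear in k: det(M) = (-21)·k + (840).
Set (-21)·k + (840) = 882  ⇒  (-21)·k = 42  ⇒  k = -2.

k = -2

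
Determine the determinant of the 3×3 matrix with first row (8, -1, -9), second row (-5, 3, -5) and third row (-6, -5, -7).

The determinant is -750.

Expand along column 1:
  + 8 · |3 -5; -5 -7| = 8·(-21 − 25) = -368
  − (-5) · |-1 -9; -5 -7| = −(-5)·(7 − 45) = -190
  + (-6) · |-1 -9; 3 -5| = (-6)·(5 − (-27)) = -192
Sum: (-368) + (-190) + (-192) = -750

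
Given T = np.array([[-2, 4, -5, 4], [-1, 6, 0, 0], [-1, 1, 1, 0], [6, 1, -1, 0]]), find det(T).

-128

Expand along column 4 (it has 3 zeros):
  − (4) · M_14   where M_14 = det([-1 6 0; -1 1 1; 6 1 -1]) = 32
det = (-1)·(4)·(32) = -128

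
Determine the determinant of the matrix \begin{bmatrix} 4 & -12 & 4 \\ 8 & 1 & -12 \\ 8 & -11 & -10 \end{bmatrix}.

-760

Expand along row 1:
  + 4 · |1 -12; -11 -10| = 4·(-10 − 132) = -568
  − (-12) · |8 -12; 8 -10| = −(-12)·(-80 − (-96)) = 192
  + 4 · |8 1; 8 -11| = 4·(-88 − 8) = -384
Sum: (-568) + (192) + (-384) = -760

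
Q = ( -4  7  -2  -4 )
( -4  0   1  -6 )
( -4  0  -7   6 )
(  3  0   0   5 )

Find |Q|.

Expand along column 2 (it has 3 zeros):
  − (7) · M_12   where M_12 = det([-4 1 -6; -4 -7 6; 3 0 5]) = 52
det = (-1)·(7)·(52) = -364

-364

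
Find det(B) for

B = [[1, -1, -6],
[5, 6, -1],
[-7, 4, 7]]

-298

Expand along row 1:
  + 1 · |6 -1; 4 7| = 1·(42 − (-4)) = 46
  − (-1) · |5 -1; -7 7| = −(-1)·(35 − 7) = 28
  + (-6) · |5 6; -7 4| = (-6)·(20 − (-42)) = -372
Sum: (46) + (28) + (-372) = -298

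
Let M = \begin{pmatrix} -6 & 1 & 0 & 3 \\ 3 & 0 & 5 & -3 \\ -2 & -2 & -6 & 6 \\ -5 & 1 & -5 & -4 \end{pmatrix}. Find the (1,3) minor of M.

Delete row 1 and column 3; the remaining 3×3 submatrix is [3 0 -3; -2 -2 6; -5 1 -4].
Its determinant is 42.

The minor is 42.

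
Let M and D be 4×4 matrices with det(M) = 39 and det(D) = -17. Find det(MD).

det(MD) = det(M)·det(D) = (39)·(-17) = -663

det(MD) = -663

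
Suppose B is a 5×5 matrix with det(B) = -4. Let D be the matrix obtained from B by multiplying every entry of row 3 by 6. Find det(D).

-24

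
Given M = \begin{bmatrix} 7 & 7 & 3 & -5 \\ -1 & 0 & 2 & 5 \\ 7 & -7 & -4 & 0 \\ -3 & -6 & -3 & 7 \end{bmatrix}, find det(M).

Expand along row 2 (it has 1 zero):
  − (-1) · M_21   where M_21 = det([7 3 -5; -7 -4 0; -6 -3 7]) = -34
  − (2) · M_23   where M_23 = det([7 7 -5; 7 -7 0; -3 -6 7]) = -371
  + (5) · M_24   where M_24 = det([7 7 3; 7 -7 -4; -3 -6 -3]) = 21
det = (-1)·(-1)·(-34) + (-1)·(2)·(-371) + (+1)·(5)·(21) = 813

813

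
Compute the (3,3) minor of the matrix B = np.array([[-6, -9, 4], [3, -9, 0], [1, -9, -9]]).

Delete row 3 and column 3; the remaining 2×2 submatrix is [-6 -9; 3 -9].
Its determinant is (-6)·(-9) − (-9)·3 = 81.

The minor is 81.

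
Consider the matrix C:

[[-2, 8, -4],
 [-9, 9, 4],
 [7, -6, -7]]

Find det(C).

Expand along row 1:
  + (-2) · |9 4; -6 -7| = (-2)·(-63 − (-24)) = 78
  − 8 · |-9 4; 7 -7| = −8·(63 − 28) = -280
  + (-4) · |-9 9; 7 -6| = (-4)·(54 − 63) = 36
Sum: (78) + (-280) + (36) = -166

The determinant is -166.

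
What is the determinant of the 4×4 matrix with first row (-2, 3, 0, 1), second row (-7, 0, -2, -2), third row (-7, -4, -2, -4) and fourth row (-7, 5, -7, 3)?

50

Expand along row 1 (it has 1 zero):
  + (-2) · M_11   where M_11 = det([0 -2 -2; -4 -2 -4; 5 -7 3]) = -60
  − (3) · M_12   where M_12 = det([-7 -2 -2; -7 -2 -4; -7 -7 3]) = 70
  − (1) · M_14   where M_14 = det([-7 0 -2; -7 -4 -2; -7 5 -7]) = -140
det = (+1)·(-2)·(-60) + (-1)·(3)·(70) + (-1)·(1)·(-140) = 50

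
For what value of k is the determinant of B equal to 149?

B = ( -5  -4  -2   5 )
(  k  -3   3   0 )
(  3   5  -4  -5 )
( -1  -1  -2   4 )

Expanding along the row containing k, det(B) is linear in k: det(B) = (-64)·k + (-171).
Set (-64)·k + (-171) = 149  ⇒  (-64)·k = 320  ⇒  k = -5.

k = -5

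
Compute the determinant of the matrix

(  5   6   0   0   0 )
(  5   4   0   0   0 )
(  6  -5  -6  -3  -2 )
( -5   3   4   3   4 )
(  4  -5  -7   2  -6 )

-1100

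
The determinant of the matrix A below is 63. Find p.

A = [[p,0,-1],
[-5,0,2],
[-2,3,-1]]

Expanding along the row containing p, det(A) is linear in p: det(A) = (-6)·p + (15).
Set (-6)·p + (15) = 63  ⇒  (-6)·p = 48  ⇒  p = -8.

-8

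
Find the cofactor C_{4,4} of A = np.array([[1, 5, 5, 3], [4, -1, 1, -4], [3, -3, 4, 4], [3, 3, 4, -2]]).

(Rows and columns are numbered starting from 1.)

The cofactor is -111.

Delete row 4 and column 4; the remaining 3×3 submatrix is [1 5 5; 4 -1 1; 3 -3 4].
Its determinant is -111.
The cofactor carries sign (−1)^(4+4) = +1, so C_{4,4} = +(-111) = -111.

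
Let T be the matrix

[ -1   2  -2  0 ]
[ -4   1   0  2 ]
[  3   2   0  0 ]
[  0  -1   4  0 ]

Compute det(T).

-52

Expand along column 4 (it has 3 zeros):
  + (2) · M_24   where M_24 = det([-1 2 -2; 3 2 0; 0 -1 4]) = -26
det = (+1)·(2)·(-26) = -52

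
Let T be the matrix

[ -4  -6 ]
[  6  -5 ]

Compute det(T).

det(T) = (-4)·(-5) − (-6)·6 = 20 − (-36) = 56

56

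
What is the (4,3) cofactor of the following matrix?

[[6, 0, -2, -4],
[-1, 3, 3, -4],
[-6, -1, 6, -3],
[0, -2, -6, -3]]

Delete row 4 and column 3; the remaining 3×3 submatrix is [6 0 -4; -1 3 -4; -6 -1 -3].
Its determinant is -154.
The cofactor carries sign (−1)^(4+3) = −1, so C_{4,3} = −(-154) = 154.

154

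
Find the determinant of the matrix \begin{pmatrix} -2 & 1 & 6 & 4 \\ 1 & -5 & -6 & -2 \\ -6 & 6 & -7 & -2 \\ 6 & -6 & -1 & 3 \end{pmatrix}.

-1251

Expand along row 1:
  + (-2) · M_11   where M_11 = det([-5 -6 -2; 6 -7 -2; -6 -1 3]) = 247
  − (1) · M_12   where M_12 = det([1 -6 -2; -6 -7 -2; 6 -1 3]) = -155
  + (6) · M_13   where M_13 = det([1 -5 -2; -6 6 -2; 6 -6 3]) = -24
  − (4) · M_14   where M_14 = det([1 -5 -6; -6 6 -7; 6 -6 -1]) = 192
det = (+1)·(-2)·(247) + (-1)·(1)·(-155) + (+1)·(6)·(-24) + (-1)·(4)·(192) = -1251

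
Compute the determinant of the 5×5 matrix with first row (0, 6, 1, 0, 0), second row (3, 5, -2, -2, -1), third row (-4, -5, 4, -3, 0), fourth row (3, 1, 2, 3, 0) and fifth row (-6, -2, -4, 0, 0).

Expand along column 5 (it has 4 zeros):
  − (-1) · M_25   where M_25 = det([0 6 1 0; -4 -5 4 -3; 3 1 2 3; -6 -2 -4 0]) = 786
det = (-1)·(-1)·(786) = 786

786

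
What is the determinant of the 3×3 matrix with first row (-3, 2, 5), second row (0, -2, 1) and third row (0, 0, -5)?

The matrix is upper triangular, so the determinant is the product of the diagonal entries:
det = (-3) · (-2) · (-5) = -30

The determinant is -30.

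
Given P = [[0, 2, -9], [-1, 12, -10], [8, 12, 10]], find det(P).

Expand along row 1:
  − 2 · |-1 -10; 8 10| = −2·(-10 − (-80)) = -140
  + (-9) · |-1 12; 8 12| = (-9)·(-12 − 96) = 972
Sum: (-140) + (972) = 832

832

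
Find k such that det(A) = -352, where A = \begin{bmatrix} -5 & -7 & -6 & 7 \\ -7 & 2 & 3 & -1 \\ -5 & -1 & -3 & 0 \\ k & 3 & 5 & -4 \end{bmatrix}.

k = 7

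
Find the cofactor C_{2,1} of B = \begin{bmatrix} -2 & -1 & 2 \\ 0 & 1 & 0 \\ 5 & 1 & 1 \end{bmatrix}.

Delete row 2 and column 1; the remaining 2×2 submatrix is [-1 2; 1 1].
Its determinant is (-1)·1 − 2·1 = -3.
The cofactor carries sign (−1)^(2+1) = −1, so C_{2,1} = −(-3) = 3.

3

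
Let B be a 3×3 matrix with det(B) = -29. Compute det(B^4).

det(B^4) = (det B)^4 = (-29)^4 = 707281

707281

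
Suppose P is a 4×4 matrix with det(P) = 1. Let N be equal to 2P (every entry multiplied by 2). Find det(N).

For a 4×4 matrix, det(2P) = 2^4·det(P) = 16·det(P).
det(N) = (16)·(1) = 16

The determinant is 16.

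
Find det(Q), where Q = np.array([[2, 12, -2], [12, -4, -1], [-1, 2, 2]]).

-328

Expand along column 1:
  + 2 · |-4 -1; 2 2| = 2·(-8 − (-2)) = -12
  − 12 · |12 -2; 2 2| = −12·(24 − (-4)) = -336
  + (-1) · |12 -2; -4 -1| = (-1)·(-12 − 8) = 20
Sum: (-12) + (-336) + (20) = -328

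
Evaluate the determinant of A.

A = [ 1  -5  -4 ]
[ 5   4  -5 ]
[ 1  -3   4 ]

det(A) = 202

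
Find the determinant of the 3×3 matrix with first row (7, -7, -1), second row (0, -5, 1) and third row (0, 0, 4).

The matrix is upper triangular, so the determinant is the product of the diagonal entries:
det = (7) · (-5) · (4) = -140

-140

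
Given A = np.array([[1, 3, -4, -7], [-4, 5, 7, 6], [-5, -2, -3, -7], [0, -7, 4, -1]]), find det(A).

Expand along row 4 (it has 1 zero):
  + (-7) · M_42   where M_42 = det([1 -4 -7; -4 7 6; -5 -3 -7]) = -128
  − (4) · M_43   where M_43 = det([1 3 -7; -4 5 6; -5 -2 -7]) = -428
  + (-1) · M_44   where M_44 = det([1 3 -4; -4 5 7; -5 -2 -3]) = -274
det = (+1)·(-7)·(-128) + (-1)·(4)·(-428) + (+1)·(-1)·(-274) = 2882

|A| = 2882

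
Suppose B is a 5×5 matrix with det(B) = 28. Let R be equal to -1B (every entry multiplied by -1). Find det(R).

The determinant is -28.

For a 5×5 matrix, det(-1B) = (-1)^5·det(B) = -1·det(B).
det(R) = (-1)·(28) = -28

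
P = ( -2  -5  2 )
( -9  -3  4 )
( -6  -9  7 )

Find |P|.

The determinant is -99.

Expand along column 1:
  + (-2) · |-3 4; -9 7| = (-2)·(-21 − (-36)) = -30
  − (-9) · |-5 2; -9 7| = −(-9)·(-35 − (-18)) = -153
  + (-6) · |-5 2; -3 4| = (-6)·(-20 − (-6)) = 84
Sum: (-30) + (-153) + (84) = -99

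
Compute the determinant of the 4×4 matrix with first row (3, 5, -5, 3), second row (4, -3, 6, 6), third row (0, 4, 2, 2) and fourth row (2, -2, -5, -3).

The determinant is 572.

Expand along row 3 (it has 1 zero):
  − (4) · M_32   where M_32 = det([3 -5 3; 4 6 6; 2 -5 -3]) = -180
  + (2) · M_33   where M_33 = det([3 5 3; 4 -3 6; 2 -2 -3]) = 177
  − (2) · M_34   where M_34 = det([3 5 -5; 4 -3 6; 2 -2 -5]) = 251
det = (-1)·(4)·(-180) + (+1)·(2)·(177) + (-1)·(2)·(251) = 572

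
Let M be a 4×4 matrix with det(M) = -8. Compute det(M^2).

det(M^2) = (det M)^2 = (-8)^2 = 64

The determinant is 64.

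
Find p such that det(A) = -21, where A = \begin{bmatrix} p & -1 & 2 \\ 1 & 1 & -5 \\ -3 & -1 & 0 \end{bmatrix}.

Expanding along the row containing p, det(A) is linear in p: det(A) = (-5)·p + (-11).
Set (-5)·p + (-11) = -21  ⇒  (-5)·p = -10  ⇒  p = 2.

p = 2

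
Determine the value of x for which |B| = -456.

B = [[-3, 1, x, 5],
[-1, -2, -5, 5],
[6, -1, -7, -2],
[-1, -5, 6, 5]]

Expanding along the column containing x, det(B) is linear in x: det(B) = (-84)·x + (-876).
Set (-84)·x + (-876) = -456  ⇒  (-84)·x = 420  ⇒  x = -5.

x = -5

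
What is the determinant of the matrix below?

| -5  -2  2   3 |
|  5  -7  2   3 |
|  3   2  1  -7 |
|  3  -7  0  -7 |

The determinant is -1740.

Expand along row 4 (it has 1 zero):
  − (3) · M_41   where M_41 = det([-2 2 3; -7 2 3; 2 1 -7]) = -85
  + (-7) · M_42   where M_42 = det([-5 2 3; 5 2 3; 3 1 -7]) = 170
  + (-7) · M_44   where M_44 = det([-5 -2 2; 5 -7 2; 3 2 1]) = 115
det = (-1)·(3)·(-85) + (+1)·(-7)·(170) + (+1)·(-7)·(115) = -1740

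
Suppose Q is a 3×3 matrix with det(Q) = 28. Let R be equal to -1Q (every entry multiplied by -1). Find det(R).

|R| = -28

For a 3×3 matrix, det(-1Q) = (-1)^3·det(Q) = -1·det(Q).
det(R) = (-1)·(28) = -28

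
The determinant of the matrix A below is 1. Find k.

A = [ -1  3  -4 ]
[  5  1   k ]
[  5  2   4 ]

Expanding along the row containing k, det(A) is linear in k: det(A) = (17)·k + (-84).
Set (17)·k + (-84) = 1  ⇒  (17)·k = 85  ⇒  k = 5.

k = 5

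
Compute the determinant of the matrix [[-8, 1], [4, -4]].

28

det = (-8)·(-4) − 1·4 = 32 − 4 = 28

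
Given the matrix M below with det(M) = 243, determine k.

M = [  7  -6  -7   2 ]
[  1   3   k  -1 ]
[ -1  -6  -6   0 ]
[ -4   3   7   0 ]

Expanding along the column containing k, det(M) is linear in k: det(M) = (54)·k + (27).
Set (54)·k + (27) = 243  ⇒  (54)·k = 216  ⇒  k = 4.

4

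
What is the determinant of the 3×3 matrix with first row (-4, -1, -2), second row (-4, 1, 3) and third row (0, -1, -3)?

4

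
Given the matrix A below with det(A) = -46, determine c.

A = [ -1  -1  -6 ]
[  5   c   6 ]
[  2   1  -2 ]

0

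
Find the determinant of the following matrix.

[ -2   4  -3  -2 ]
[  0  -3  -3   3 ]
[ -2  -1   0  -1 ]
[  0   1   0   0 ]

24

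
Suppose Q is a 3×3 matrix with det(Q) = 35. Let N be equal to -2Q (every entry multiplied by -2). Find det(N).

For a 3×3 matrix, det(-2Q) = (-2)^3·det(Q) = -8·det(Q).
det(N) = (-8)·(35) = -280

-280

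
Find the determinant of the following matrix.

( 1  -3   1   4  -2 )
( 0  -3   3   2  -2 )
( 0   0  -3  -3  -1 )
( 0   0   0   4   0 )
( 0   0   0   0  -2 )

-72

The matrix is upper triangular, so the determinant is the product of the diagonal entries:
det = (1) · (-3) · (-3) · (4) · (-2) = -72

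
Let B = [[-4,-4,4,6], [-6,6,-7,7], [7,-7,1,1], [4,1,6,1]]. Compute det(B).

Expand along row 1:
  + (-4) · M_11   where M_11 = det([6 -7 7; -7 1 1; 1 6 1]) = -387
  − (-4) · M_12   where M_12 = det([-6 -7 7; 7 1 1; 4 6 1]) = 317
  + (4) · M_13   where M_13 = det([-6 6 7; 7 -7 1; 4 1 1]) = 275
  − (6) · M_14   where M_14 = det([-6 6 -7; 7 -7 1; 4 1 6]) = -215
det = (+1)·(-4)·(-387) + (-1)·(-4)·(317) + (+1)·(4)·(275) + (-1)·(6)·(-215) = 5206

5206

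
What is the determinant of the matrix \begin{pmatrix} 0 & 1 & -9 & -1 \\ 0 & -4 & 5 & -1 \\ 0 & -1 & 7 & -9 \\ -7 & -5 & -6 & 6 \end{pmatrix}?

2100

Expand along column 1 (it has 3 zeros):
  − (-7) · M_41   where M_41 = det([1 -9 -1; -4 5 -1; -1 7 -9]) = 300
det = (-1)·(-7)·(300) = 2100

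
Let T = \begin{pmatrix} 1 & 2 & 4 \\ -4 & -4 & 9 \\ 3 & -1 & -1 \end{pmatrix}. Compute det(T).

The determinant is 123.

Expand along row 1:
  + 1 · |-4 9; -1 -1| = 1·(4 − (-9)) = 13
  − 2 · |-4 9; 3 -1| = −2·(4 − 27) = 46
  + 4 · |-4 -4; 3 -1| = 4·(4 − (-12)) = 64
Sum: (13) + (46) + (64) = 123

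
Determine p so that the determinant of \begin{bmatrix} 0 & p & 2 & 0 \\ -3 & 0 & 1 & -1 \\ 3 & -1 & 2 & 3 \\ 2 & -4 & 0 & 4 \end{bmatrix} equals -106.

p = -3

Expanding along the row containing p, det(M) is linear in p: det(M) = (26)·p + (-28).
Set (26)·p + (-28) = -106  ⇒  (26)·p = -78  ⇒  p = -3.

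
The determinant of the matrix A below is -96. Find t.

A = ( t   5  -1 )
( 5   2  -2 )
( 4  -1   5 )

Expanding along the row containing t, det(A) is linear in t: det(A) = (8)·t + (-152).
Set (8)·t + (-152) = -96  ⇒  (8)·t = 56  ⇒  t = 7.

t = 7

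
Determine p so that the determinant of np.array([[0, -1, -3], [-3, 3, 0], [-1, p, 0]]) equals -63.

Expanding along the row containing p, det(B) is linear in p: det(B) = (9)·p + (-9).
Set (9)·p + (-9) = -63  ⇒  (9)·p = -54  ⇒  p = -6.

-6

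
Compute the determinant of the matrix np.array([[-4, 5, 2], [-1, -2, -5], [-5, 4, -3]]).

The determinant is -22.

Expand along column 1:
  + (-4) · |-2 -5; 4 -3| = (-4)·(6 − (-20)) = -104
  − (-1) · |5 2; 4 -3| = −(-1)·(-15 − 8) = -23
  + (-5) · |5 2; -2 -5| = (-5)·(-25 − (-4)) = 105
Sum: (-104) + (-23) + (105) = -22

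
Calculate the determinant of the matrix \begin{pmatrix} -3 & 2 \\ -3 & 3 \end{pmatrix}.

det = (-3)·3 − 2·(-3) = -9 − (-6) = -3

The determinant is -3.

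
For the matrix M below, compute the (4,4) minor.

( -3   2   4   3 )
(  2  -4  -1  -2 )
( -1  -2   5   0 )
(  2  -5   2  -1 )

Delete row 4 and column 4; the remaining 3×3 submatrix is [-3 2 4; 2 -4 -1; -1 -2 5].
Its determinant is 16.

16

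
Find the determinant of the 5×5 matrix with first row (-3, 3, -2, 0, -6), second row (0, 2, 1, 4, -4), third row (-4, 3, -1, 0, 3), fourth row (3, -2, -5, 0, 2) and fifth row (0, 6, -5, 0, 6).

The determinant is -5028.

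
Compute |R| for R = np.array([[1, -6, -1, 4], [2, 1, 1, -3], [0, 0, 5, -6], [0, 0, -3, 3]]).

The determinant is -39.

R is block upper-triangular with a 2×2 block and a 2×2 block on the diagonal, so its determinant equals the product of the determinants of the diagonal blocks.
det of the 2×2 block = 13
det of the 2×2 block = -3
det = (13)·(-3) = -39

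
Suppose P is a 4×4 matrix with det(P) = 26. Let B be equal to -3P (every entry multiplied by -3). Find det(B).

For a 4×4 matrix, det(-3P) = (-3)^4·det(P) = 81·det(P).
det(B) = (81)·(26) = 2106

The determinant is 2106.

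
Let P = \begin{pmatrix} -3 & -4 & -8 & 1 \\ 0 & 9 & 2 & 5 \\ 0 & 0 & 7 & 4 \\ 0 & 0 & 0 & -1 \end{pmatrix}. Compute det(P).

P is upper triangular, so det(P) is the product of the diagonal entries:
det = (-3) · (9) · (7) · (-1) = 189

189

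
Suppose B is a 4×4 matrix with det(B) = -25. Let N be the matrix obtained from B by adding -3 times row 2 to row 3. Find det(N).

Adding a multiple of one row to another leaves the determinant unchanged.
det(N) = (1)·(-25) = -25

The determinant is -25.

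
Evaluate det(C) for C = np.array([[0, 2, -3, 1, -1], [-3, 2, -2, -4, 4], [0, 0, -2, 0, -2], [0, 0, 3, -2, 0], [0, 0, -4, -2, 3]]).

C is block upper-triangular with a 2×2 block and a 3×3 block on the diagonal, so its determinant equals the product of the determinants of the diagonal blocks.
det of the 2×2 block = 6
det of the 3×3 block = 40
det = (6)·(40) = 240

|C| = 240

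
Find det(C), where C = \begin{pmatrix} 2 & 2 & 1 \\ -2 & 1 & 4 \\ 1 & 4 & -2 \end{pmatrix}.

Expand along row 1:
  + 2 · |1 4; 4 -2| = 2·(-2 − 16) = -36
  − 2 · |-2 4; 1 -2| = −2·(4 − 4) = 0
  + 1 · |-2 1; 1 4| = 1·(-8 − 1) = -9
Sum: (-36) + (0) + (-9) = -45

The determinant is -45.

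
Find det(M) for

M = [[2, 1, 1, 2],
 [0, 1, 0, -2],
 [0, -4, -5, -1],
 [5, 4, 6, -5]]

det(M) = 133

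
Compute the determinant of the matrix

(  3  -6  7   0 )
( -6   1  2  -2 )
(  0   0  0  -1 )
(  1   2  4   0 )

Expand along row 3 (it has 3 zeros):
  − (-1) · M_34   where M_34 = det([3 -6 7; -6 1 2; 1 2 4]) = -247
det = (-1)·(-1)·(-247) = -247

The determinant is -247.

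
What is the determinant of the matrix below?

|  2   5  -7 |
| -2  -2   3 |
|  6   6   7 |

Expand along row 1:
  + 2 · |-2 3; 6 7| = 2·(-14 − 18) = -64
  − 5 · |-2 3; 6 7| = −5·(-14 − 18) = 160
  + (-7) · |-2 -2; 6 6| = (-7)·(-12 − (-12)) = 0
Sum: (-64) + (160) + (0) = 96

The determinant is 96.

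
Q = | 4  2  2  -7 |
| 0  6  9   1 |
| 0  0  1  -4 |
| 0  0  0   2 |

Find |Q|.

Q is upper triangular, so det(Q) is the product of the diagonal entries:
det = (4) · (6) · (1) · (2) = 48

48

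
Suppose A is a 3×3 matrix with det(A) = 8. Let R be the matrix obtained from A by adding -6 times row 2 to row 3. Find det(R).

Adding a multiple of one row to another leaves the determinant unchanged.
det(R) = (1)·(8) = 8

8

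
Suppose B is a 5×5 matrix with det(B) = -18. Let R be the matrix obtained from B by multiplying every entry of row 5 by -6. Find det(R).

The determinant is 108.

Scaling one row by -6 multiplies the determinant by -6.
det(R) = (-6)·(-18) = 108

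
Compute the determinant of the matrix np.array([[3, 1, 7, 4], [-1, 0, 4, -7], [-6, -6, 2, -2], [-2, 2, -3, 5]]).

Expand along row 2 (it has 1 zero):
  − (-1) · M_21   where M_21 = det([1 7 4; -6 2 -2; 2 -3 5]) = 242
  − (4) · M_23   where M_23 = det([3 1 4; -6 -6 -2; -2 2 5]) = -140
  + (-7) · M_24   where M_24 = det([3 1 7; -6 -6 2; -2 2 -3]) = -148
det = (-1)·(-1)·(242) + (-1)·(4)·(-140) + (+1)·(-7)·(-148) = 1838

The determinant is 1838.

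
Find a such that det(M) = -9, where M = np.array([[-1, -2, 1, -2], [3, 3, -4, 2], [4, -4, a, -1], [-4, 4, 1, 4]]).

Expanding along the column containing a, det(M) is linear in a: det(M) = (-12)·a + (51).
Set (-12)·a + (51) = -9  ⇒  (-12)·a = -60  ⇒  a = 5.

a = 5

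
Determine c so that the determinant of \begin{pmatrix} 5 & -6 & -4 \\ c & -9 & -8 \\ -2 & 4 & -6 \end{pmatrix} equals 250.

Expanding along the row containing c, det(B) is linear in c: det(B) = (-52)·c + (406).
Set (-52)·c + (406) = 250  ⇒  (-52)·c = -156  ⇒  c = 3.

c = 3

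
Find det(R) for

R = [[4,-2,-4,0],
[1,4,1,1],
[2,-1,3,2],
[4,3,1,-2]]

Expand along row 1 (it has 1 zero):
  + (4) · M_11   where M_11 = det([4 1 1; -1 3 2; 3 1 -2]) = -38
  − (-2) · M_12   where M_12 = det([1 1 1; 2 3 2; 4 1 -2]) = -6
  + (-4) · M_13   where M_13 = det([1 4 1; 2 -1 2; 4 3 -2]) = 54
det = (+1)·(4)·(-38) + (-1)·(-2)·(-6) + (+1)·(-4)·(54) = -380

-380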